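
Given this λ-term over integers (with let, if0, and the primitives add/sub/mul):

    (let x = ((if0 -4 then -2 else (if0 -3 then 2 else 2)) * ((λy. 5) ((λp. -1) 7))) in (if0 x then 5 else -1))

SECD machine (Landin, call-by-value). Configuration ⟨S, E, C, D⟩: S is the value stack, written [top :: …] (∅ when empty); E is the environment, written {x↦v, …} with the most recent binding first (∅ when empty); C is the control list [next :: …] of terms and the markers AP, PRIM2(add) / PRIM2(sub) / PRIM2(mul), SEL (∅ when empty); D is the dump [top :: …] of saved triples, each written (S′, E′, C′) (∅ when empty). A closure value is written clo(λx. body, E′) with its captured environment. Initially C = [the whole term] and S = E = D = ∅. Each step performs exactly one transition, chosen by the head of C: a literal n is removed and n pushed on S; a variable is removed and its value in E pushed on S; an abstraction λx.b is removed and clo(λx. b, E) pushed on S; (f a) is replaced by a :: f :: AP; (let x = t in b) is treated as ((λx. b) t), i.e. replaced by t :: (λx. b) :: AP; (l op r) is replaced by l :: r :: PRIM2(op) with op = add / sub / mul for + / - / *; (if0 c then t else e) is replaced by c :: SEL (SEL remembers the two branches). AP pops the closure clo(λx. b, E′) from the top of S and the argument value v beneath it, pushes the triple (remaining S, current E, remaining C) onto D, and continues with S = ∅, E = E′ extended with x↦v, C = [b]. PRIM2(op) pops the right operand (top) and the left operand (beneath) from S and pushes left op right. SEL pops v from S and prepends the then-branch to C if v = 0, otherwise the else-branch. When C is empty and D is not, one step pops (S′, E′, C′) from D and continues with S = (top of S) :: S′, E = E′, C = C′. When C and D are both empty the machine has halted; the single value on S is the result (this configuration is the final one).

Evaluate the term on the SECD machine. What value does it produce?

Answer: -1

Derivation:
[0] <S=∅, E=∅, C=[(let x = ((if0 -4 then -2 else (if0 -3 then 2 else 2)) * ((λy. 5) ((λp. -1) 7))) in (if0 x then 5 else -1))], D=∅>
[1] <S=∅, E=∅, C=[((if0 -4 then -2 else (if0 -3 then 2 else 2)) * ((λy. 5) ((λp. -1) 7))) :: (λx. (if0 x then 5 else -1)) :: AP], D=∅>
[2] <S=∅, E=∅, C=[(if0 -4 then -2 else (if0 -3 then 2 else 2)) :: ((λy. 5) ((λp. -1) 7)) :: PRIM2(mul) :: (λx. (if0 x then 5 else -1)) :: AP], D=∅>
[3] <S=∅, E=∅, C=[-4 :: SEL :: ((λy. 5) ((λp. -1) 7)) :: PRIM2(mul) :: (λx. (if0 x then 5 else -1)) :: AP], D=∅>
[4] <S=[-4], E=∅, C=[SEL :: ((λy. 5) ((λp. -1) 7)) :: PRIM2(mul) :: (λx. (if0 x then 5 else -1)) :: AP], D=∅>
[5] <S=∅, E=∅, C=[(if0 -3 then 2 else 2) :: ((λy. 5) ((λp. -1) 7)) :: PRIM2(mul) :: (λx. (if0 x then 5 else -1)) :: AP], D=∅>
[6] <S=∅, E=∅, C=[-3 :: SEL :: ((λy. 5) ((λp. -1) 7)) :: PRIM2(mul) :: (λx. (if0 x then 5 else -1)) :: AP], D=∅>
[7] <S=[-3], E=∅, C=[SEL :: ((λy. 5) ((λp. -1) 7)) :: PRIM2(mul) :: (λx. (if0 x then 5 else -1)) :: AP], D=∅>
[8] <S=∅, E=∅, C=[2 :: ((λy. 5) ((λp. -1) 7)) :: PRIM2(mul) :: (λx. (if0 x then 5 else -1)) :: AP], D=∅>
[9] <S=[2], E=∅, C=[((λy. 5) ((λp. -1) 7)) :: PRIM2(mul) :: (λx. (if0 x then 5 else -1)) :: AP], D=∅>
[10] <S=[2], E=∅, C=[((λp. -1) 7) :: (λy. 5) :: AP :: PRIM2(mul) :: (λx. (if0 x then 5 else -1)) :: AP], D=∅>
[11] <S=[2], E=∅, C=[7 :: (λp. -1) :: AP :: (λy. 5) :: AP :: PRIM2(mul) :: (λx. (if0 x then 5 else -1)) :: AP], D=∅>
[12] <S=[7 :: 2], E=∅, C=[(λp. -1) :: AP :: (λy. 5) :: AP :: PRIM2(mul) :: (λx. (if0 x then 5 else -1)) :: AP], D=∅>
[13] <S=[clo(λp. -1, ∅) :: 7 :: 2], E=∅, C=[AP :: (λy. 5) :: AP :: PRIM2(mul) :: (λx. (if0 x then 5 else -1)) :: AP], D=∅>
[14] <S=∅, E={p↦7}, C=[-1], D=[([2], ∅, [(λy. 5) :: AP :: PRIM2(mul) :: (λx. (if0 x then 5 else -1)) :: AP])]>
[15] <S=[-1], E={p↦7}, C=∅, D=[([2], ∅, [(λy. 5) :: AP :: PRIM2(mul) :: (λx. (if0 x then 5 else -1)) :: AP])]>
[16] <S=[-1 :: 2], E=∅, C=[(λy. 5) :: AP :: PRIM2(mul) :: (λx. (if0 x then 5 else -1)) :: AP], D=∅>
[17] <S=[clo(λy. 5, ∅) :: -1 :: 2], E=∅, C=[AP :: PRIM2(mul) :: (λx. (if0 x then 5 else -1)) :: AP], D=∅>
[18] <S=∅, E={y↦-1}, C=[5], D=[([2], ∅, [PRIM2(mul) :: (λx. (if0 x then 5 else -1)) :: AP])]>
[19] <S=[5], E={y↦-1}, C=∅, D=[([2], ∅, [PRIM2(mul) :: (λx. (if0 x then 5 else -1)) :: AP])]>
[20] <S=[5 :: 2], E=∅, C=[PRIM2(mul) :: (λx. (if0 x then 5 else -1)) :: AP], D=∅>
[21] <S=[10], E=∅, C=[(λx. (if0 x then 5 else -1)) :: AP], D=∅>
[22] <S=[clo(λx. (if0 x then 5 else -1), ∅) :: 10], E=∅, C=[AP], D=∅>
[23] <S=∅, E={x↦10}, C=[(if0 x then 5 else -1)], D=[(∅, ∅, ∅)]>
[24] <S=∅, E={x↦10}, C=[x :: SEL], D=[(∅, ∅, ∅)]>
[25] <S=[10], E={x↦10}, C=[SEL], D=[(∅, ∅, ∅)]>
[26] <S=∅, E={x↦10}, C=[-1], D=[(∅, ∅, ∅)]>
[27] <S=[-1], E={x↦10}, C=∅, D=[(∅, ∅, ∅)]>
[28] <S=[-1], E=∅, C=∅, D=∅>
→ final value -1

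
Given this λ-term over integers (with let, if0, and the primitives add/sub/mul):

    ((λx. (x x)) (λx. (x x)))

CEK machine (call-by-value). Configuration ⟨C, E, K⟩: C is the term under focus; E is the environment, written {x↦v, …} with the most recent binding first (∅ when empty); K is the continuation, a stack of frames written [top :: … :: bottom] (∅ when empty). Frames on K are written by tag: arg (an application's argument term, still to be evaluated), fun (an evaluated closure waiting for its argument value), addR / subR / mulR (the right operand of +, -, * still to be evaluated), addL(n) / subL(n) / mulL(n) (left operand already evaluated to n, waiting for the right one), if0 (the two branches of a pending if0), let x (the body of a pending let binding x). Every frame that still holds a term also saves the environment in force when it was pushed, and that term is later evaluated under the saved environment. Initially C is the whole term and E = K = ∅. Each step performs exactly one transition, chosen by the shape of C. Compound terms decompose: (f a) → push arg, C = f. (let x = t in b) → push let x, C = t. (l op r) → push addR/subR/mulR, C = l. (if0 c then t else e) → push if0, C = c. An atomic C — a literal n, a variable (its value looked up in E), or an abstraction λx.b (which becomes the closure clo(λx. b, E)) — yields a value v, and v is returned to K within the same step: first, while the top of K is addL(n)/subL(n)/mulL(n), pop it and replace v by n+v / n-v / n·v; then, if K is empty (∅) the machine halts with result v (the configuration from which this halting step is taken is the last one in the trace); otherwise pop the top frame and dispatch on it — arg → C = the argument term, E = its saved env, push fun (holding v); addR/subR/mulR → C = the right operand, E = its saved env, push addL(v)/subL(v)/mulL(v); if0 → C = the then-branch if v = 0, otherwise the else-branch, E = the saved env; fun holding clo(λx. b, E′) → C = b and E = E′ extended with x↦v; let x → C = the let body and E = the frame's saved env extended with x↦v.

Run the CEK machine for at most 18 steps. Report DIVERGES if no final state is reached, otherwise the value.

step 0: ⟨C=((λx. (x x)) (λx. (x x))); E=∅; K=∅⟩
step 1: ⟨C=(λx. (x x)); E=∅; K=[arg]⟩
step 2: ⟨C=(λx. (x x)); E=∅; K=[fun]⟩
step 3: ⟨C=(x x); E={x↦clo(λx. (x x), ∅)}; K=∅⟩
step 4: ⟨C=x; E={x↦clo(λx. (x x), ∅)}; K=[arg]⟩
step 5: ⟨C=x; E={x↦clo(λx. (x x), ∅)}; K=[fun]⟩
… configuration repeats with period 3 (steps 3–5 recur indefinitely) …

Answer: DIVERGES (no final state within 18 steps)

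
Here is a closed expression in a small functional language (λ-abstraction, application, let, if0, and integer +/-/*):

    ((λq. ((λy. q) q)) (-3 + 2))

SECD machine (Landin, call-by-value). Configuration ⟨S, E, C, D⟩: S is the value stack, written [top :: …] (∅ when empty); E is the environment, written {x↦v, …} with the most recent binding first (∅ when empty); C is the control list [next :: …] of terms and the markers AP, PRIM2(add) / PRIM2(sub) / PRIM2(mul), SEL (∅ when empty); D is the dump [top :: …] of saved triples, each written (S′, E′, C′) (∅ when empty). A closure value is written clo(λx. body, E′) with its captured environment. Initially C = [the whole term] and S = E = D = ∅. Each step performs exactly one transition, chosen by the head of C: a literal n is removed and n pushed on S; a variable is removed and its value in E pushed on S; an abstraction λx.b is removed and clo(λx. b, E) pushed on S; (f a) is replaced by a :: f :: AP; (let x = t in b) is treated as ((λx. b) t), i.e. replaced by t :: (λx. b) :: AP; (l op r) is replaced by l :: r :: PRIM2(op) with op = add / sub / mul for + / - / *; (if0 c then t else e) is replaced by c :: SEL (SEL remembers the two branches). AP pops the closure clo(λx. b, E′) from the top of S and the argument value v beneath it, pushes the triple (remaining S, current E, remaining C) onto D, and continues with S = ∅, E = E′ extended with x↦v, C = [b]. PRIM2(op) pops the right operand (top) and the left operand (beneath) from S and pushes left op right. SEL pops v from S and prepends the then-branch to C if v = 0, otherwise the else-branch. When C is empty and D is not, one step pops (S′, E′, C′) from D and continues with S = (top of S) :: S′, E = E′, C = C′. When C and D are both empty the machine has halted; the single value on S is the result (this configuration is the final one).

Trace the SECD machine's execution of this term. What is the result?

Answer: -1

Machine steps:
t=0: <S=∅, E=∅, C=[((λq. ((λy. q) q)) (-3 + 2))], D=∅>
t=1: <S=∅, E=∅, C=[(-3 + 2) :: (λq. ((λy. q) q)) :: AP], D=∅>
t=2: <S=∅, E=∅, C=[-3 :: 2 :: PRIM2(add) :: (λq. ((λy. q) q)) :: AP], D=∅>
t=3: <S=[-3], E=∅, C=[2 :: PRIM2(add) :: (λq. ((λy. q) q)) :: AP], D=∅>
t=4: <S=[2 :: -3], E=∅, C=[PRIM2(add) :: (λq. ((λy. q) q)) :: AP], D=∅>
t=5: <S=[-1], E=∅, C=[(λq. ((λy. q) q)) :: AP], D=∅>
t=6: <S=[clo(λq. ((λy. q) q), ∅) :: -1], E=∅, C=[AP], D=∅>
t=7: <S=∅, E={q↦-1}, C=[((λy. q) q)], D=[(∅, ∅, ∅)]>
t=8: <S=∅, E={q↦-1}, C=[q :: (λy. q) :: AP], D=[(∅, ∅, ∅)]>
t=9: <S=[-1], E={q↦-1}, C=[(λy. q) :: AP], D=[(∅, ∅, ∅)]>
t=10: <S=[clo(λy. q, {q↦-1}) :: -1], E={q↦-1}, C=[AP], D=[(∅, ∅, ∅)]>
t=11: <S=∅, E={y↦-1, q↦-1}, C=[q], D=[(∅, {q↦-1}, ∅) :: (∅, ∅, ∅)]>
t=12: <S=[-1], E={y↦-1, q↦-1}, C=∅, D=[(∅, {q↦-1}, ∅) :: (∅, ∅, ∅)]>
t=13: <S=[-1], E={q↦-1}, C=∅, D=[(∅, ∅, ∅)]>
t=14: <S=[-1], E=∅, C=∅, D=∅>
→ final value -1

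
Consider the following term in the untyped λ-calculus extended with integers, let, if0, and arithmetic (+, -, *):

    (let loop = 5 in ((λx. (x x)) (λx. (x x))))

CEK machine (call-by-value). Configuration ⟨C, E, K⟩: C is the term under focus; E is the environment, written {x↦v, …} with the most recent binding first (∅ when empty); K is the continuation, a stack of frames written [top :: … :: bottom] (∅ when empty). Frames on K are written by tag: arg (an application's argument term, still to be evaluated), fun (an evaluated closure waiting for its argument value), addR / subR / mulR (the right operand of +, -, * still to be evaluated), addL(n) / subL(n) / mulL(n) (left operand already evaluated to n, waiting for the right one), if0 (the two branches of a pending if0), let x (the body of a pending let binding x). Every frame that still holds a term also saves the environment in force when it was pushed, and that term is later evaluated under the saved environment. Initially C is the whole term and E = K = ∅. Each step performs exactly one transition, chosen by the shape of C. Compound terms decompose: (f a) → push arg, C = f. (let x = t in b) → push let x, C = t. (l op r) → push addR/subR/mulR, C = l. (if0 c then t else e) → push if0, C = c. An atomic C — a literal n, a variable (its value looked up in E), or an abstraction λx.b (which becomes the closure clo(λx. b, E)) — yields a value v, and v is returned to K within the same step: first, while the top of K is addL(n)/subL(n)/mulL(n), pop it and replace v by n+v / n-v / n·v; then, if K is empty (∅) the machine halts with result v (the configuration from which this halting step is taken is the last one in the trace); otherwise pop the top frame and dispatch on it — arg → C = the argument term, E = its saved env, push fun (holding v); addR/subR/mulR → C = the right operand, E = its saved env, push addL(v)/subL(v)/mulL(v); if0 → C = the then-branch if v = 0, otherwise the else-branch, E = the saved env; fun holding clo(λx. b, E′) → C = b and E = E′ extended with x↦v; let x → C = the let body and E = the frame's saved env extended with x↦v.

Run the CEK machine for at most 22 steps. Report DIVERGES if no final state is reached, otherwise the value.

Answer: DIVERGES (no final state within 22 steps)

Machine steps:
[0] ⟨C=(let loop = 5 in ((λx. (x x)) (λx. (x x)))); E=∅; K=∅⟩
[1] ⟨C=5; E=∅; K=[let loop]⟩
[2] ⟨C=((λx. (x x)) (λx. (x x))); E={loop↦5}; K=∅⟩
[3] ⟨C=(λx. (x x)); E={loop↦5}; K=[arg]⟩
[4] ⟨C=(λx. (x x)); E={loop↦5}; K=[fun]⟩
[5] ⟨C=(x x); E={x↦clo(λx. (x x), {loop↦5}), loop↦5}; K=∅⟩
[6] ⟨C=x; E={x↦clo(λx. (x x), {loop↦5}), loop↦5}; K=[arg]⟩
[7] ⟨C=x; E={x↦clo(λx. (x x), {loop↦5}), loop↦5}; K=[fun]⟩
… configuration repeats with period 3 (steps 5–7 recur indefinitely) …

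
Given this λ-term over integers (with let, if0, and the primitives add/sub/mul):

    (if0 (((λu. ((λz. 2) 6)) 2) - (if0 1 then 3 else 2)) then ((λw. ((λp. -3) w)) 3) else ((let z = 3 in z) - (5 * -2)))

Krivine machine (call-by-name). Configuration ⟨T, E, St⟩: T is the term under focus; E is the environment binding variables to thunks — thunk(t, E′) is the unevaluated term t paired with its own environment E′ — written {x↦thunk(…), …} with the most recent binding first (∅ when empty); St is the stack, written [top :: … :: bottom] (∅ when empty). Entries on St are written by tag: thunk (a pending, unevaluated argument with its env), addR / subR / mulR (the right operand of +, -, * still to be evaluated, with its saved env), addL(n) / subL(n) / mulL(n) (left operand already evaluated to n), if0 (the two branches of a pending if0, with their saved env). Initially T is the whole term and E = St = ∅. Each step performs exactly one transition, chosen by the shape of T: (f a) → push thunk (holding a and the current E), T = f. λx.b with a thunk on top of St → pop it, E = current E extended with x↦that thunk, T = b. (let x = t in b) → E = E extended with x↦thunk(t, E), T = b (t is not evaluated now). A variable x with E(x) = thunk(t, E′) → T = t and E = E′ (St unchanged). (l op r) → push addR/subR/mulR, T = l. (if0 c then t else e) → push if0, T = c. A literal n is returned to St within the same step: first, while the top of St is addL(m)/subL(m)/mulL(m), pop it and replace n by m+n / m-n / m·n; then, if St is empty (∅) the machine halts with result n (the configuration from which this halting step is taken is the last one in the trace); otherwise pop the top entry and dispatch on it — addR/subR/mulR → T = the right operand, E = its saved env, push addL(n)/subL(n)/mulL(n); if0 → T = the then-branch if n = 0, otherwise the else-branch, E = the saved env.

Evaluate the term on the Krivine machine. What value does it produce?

0. <T=(if0 (((λu. ((λz. 2) 6)) 2) - (if0 1 then 3 else 2)) then ((λw. ((λp. -3) w)) 3) else ((let z = 3 in z) - (5 * -2))), E=∅, St=∅>
1. <T=(((λu. ((λz. 2) 6)) 2) - (if0 1 then 3 else 2)), E=∅, St=[if0]>
2. <T=((λu. ((λz. 2) 6)) 2), E=∅, St=[subR :: if0]>
3. <T=(λu. ((λz. 2) 6)), E=∅, St=[thunk :: subR :: if0]>
4. <T=((λz. 2) 6), E={u↦thunk(2, ∅)}, St=[subR :: if0]>
5. <T=(λz. 2), E={u↦thunk(2, ∅)}, St=[thunk :: subR :: if0]>
6. <T=2, E={z↦thunk(6, {u↦thunk(2, ∅)}), u↦thunk(2, ∅)}, St=[subR :: if0]>
7. <T=(if0 1 then 3 else 2), E=∅, St=[subL(2) :: if0]>
8. <T=1, E=∅, St=[if0 :: subL(2) :: if0]>
9. <T=2, E=∅, St=[subL(2) :: if0]>
10. <T=((λw. ((λp. -3) w)) 3), E=∅, St=∅>
11. <T=(λw. ((λp. -3) w)), E=∅, St=[thunk]>
12. <T=((λp. -3) w), E={w↦thunk(3, ∅)}, St=∅>
13. <T=(λp. -3), E={w↦thunk(3, ∅)}, St=[thunk]>
14. <T=-3, E={p↦thunk(w, {w↦thunk(3, ∅)}), w↦thunk(3, ∅)}, St=∅>
→ final value -3

Answer: -3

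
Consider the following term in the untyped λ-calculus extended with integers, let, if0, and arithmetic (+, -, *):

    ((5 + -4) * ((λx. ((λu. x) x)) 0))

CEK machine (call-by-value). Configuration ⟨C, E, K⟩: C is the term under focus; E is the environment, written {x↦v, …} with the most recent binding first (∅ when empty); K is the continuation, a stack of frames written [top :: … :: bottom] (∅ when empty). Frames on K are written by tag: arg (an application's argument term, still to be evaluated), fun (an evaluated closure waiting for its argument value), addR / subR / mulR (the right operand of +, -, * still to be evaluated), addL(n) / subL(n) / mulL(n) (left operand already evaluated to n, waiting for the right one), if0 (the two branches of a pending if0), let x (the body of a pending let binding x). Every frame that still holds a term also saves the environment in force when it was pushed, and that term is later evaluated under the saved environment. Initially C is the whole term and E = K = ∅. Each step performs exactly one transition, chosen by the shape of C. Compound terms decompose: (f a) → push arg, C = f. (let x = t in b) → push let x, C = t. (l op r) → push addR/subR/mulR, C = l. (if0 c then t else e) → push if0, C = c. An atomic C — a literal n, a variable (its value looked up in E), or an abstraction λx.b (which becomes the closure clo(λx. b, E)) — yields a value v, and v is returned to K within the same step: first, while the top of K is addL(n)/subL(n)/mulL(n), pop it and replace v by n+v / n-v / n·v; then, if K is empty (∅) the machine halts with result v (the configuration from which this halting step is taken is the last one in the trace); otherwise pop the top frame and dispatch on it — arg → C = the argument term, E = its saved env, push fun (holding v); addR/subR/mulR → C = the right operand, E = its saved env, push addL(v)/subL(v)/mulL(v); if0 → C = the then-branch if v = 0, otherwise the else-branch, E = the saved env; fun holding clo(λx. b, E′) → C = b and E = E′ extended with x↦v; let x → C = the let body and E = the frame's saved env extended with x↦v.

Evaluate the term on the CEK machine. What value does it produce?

t=0: ⟨C=((5 + -4) * ((λx. ((λu. x) x)) 0)); E=∅; K=∅⟩
t=1: ⟨C=(5 + -4); E=∅; K=[mulR]⟩
t=2: ⟨C=5; E=∅; K=[addR :: mulR]⟩
t=3: ⟨C=-4; E=∅; K=[addL(5) :: mulR]⟩
t=4: ⟨C=((λx. ((λu. x) x)) 0); E=∅; K=[mulL(1)]⟩
t=5: ⟨C=(λx. ((λu. x) x)); E=∅; K=[arg :: mulL(1)]⟩
t=6: ⟨C=0; E=∅; K=[fun :: mulL(1)]⟩
t=7: ⟨C=((λu. x) x); E={x↦0}; K=[mulL(1)]⟩
t=8: ⟨C=(λu. x); E={x↦0}; K=[arg :: mulL(1)]⟩
t=9: ⟨C=x; E={x↦0}; K=[fun :: mulL(1)]⟩
t=10: ⟨C=x; E={u↦0, x↦0}; K=[mulL(1)]⟩
→ final value 0

Answer: 0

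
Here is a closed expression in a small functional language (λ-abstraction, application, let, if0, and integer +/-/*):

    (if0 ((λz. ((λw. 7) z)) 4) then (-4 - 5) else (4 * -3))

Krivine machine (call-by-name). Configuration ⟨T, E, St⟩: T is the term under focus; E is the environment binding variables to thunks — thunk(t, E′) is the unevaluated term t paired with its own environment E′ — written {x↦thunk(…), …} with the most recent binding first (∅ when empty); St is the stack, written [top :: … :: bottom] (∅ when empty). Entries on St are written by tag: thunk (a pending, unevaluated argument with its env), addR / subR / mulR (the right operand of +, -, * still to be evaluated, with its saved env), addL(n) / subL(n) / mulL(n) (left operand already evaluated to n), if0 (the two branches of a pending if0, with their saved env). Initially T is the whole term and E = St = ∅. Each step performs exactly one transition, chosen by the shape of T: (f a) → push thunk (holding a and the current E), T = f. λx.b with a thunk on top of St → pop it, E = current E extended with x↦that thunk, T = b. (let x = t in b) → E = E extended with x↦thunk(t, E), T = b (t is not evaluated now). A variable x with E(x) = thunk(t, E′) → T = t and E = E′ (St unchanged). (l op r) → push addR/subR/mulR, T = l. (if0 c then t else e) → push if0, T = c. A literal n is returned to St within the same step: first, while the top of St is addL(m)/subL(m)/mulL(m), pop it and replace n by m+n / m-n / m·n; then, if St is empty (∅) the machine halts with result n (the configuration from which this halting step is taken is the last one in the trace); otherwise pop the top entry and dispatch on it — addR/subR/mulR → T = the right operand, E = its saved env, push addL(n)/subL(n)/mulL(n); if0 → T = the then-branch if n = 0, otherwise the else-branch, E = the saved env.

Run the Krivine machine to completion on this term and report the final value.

Answer: -12

Derivation:
t=0: <T=(if0 ((λz. ((λw. 7) z)) 4) then (-4 - 5) else (4 * -3)), E=∅, St=∅>
t=1: <T=((λz. ((λw. 7) z)) 4), E=∅, St=[if0]>
t=2: <T=(λz. ((λw. 7) z)), E=∅, St=[thunk :: if0]>
t=3: <T=((λw. 7) z), E={z↦thunk(4, ∅)}, St=[if0]>
t=4: <T=(λw. 7), E={z↦thunk(4, ∅)}, St=[thunk :: if0]>
t=5: <T=7, E={w↦thunk(z, {z↦thunk(4, ∅)}), z↦thunk(4, ∅)}, St=[if0]>
t=6: <T=(4 * -3), E=∅, St=∅>
t=7: <T=4, E=∅, St=[mulR]>
t=8: <T=-3, E=∅, St=[mulL(4)]>
→ final value -12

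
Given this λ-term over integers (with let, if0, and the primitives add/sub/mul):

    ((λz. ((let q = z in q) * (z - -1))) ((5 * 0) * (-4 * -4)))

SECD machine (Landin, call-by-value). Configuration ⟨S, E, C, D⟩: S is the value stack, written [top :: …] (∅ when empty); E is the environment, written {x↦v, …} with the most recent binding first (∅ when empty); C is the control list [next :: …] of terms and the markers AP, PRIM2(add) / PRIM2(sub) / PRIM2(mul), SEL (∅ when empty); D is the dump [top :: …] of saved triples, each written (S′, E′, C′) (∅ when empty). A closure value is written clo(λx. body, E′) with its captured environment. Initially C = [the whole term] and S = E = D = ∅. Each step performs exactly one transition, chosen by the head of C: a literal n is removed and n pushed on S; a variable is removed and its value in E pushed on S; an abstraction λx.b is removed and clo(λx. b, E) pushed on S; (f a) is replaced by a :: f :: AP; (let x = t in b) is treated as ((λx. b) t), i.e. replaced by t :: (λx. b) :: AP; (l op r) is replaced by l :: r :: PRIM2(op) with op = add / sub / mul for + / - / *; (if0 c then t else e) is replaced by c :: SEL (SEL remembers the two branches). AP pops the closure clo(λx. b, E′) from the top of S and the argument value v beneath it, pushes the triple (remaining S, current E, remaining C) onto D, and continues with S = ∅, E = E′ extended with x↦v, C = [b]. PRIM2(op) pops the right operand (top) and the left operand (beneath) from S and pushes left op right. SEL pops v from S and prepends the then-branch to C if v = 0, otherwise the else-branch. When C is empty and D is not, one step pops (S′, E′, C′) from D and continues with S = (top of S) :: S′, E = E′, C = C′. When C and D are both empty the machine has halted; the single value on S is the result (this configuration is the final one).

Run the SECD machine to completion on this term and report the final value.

Answer: 0

Machine steps:
0. ⟨S=∅; E=∅; C=[((λz. ((let q = z in q) * (z - -1))) ((5 * 0) * (-4 * -4)))]; D=∅⟩
1. ⟨S=∅; E=∅; C=[((5 * 0) * (-4 * -4)) :: (λz. ((let q = z in q) * (z - -1))) :: AP]; D=∅⟩
2. ⟨S=∅; E=∅; C=[(5 * 0) :: (-4 * -4) :: PRIM2(mul) :: (λz. ((let q = z in q) * (z - -1))) :: AP]; D=∅⟩
3. ⟨S=∅; E=∅; C=[5 :: 0 :: PRIM2(mul) :: (-4 * -4) :: PRIM2(mul) :: (λz. ((let q = z in q) * (z - -1))) :: AP]; D=∅⟩
4. ⟨S=[5]; E=∅; C=[0 :: PRIM2(mul) :: (-4 * -4) :: PRIM2(mul) :: (λz. ((let q = z in q) * (z - -1))) :: AP]; D=∅⟩
5. ⟨S=[0 :: 5]; E=∅; C=[PRIM2(mul) :: (-4 * -4) :: PRIM2(mul) :: (λz. ((let q = z in q) * (z - -1))) :: AP]; D=∅⟩
6. ⟨S=[0]; E=∅; C=[(-4 * -4) :: PRIM2(mul) :: (λz. ((let q = z in q) * (z - -1))) :: AP]; D=∅⟩
7. ⟨S=[0]; E=∅; C=[-4 :: -4 :: PRIM2(mul) :: PRIM2(mul) :: (λz. ((let q = z in q) * (z - -1))) :: AP]; D=∅⟩
8. ⟨S=[-4 :: 0]; E=∅; C=[-4 :: PRIM2(mul) :: PRIM2(mul) :: (λz. ((let q = z in q) * (z - -1))) :: AP]; D=∅⟩
9. ⟨S=[-4 :: -4 :: 0]; E=∅; C=[PRIM2(mul) :: PRIM2(mul) :: (λz. ((let q = z in q) * (z - -1))) :: AP]; D=∅⟩
10. ⟨S=[16 :: 0]; E=∅; C=[PRIM2(mul) :: (λz. ((let q = z in q) * (z - -1))) :: AP]; D=∅⟩
11. ⟨S=[0]; E=∅; C=[(λz. ((let q = z in q) * (z - -1))) :: AP]; D=∅⟩
12. ⟨S=[clo(λz. ((let q = z in q) * (z - -1)), ∅) :: 0]; E=∅; C=[AP]; D=∅⟩
13. ⟨S=∅; E={z↦0}; C=[((let q = z in q) * (z - -1))]; D=[(∅, ∅, ∅)]⟩
14. ⟨S=∅; E={z↦0}; C=[(let q = z in q) :: (z - -1) :: PRIM2(mul)]; D=[(∅, ∅, ∅)]⟩
15. ⟨S=∅; E={z↦0}; C=[z :: (λq. q) :: AP :: (z - -1) :: PRIM2(mul)]; D=[(∅, ∅, ∅)]⟩
16. ⟨S=[0]; E={z↦0}; C=[(λq. q) :: AP :: (z - -1) :: PRIM2(mul)]; D=[(∅, ∅, ∅)]⟩
17. ⟨S=[clo(λq. q, {z↦0}) :: 0]; E={z↦0}; C=[AP :: (z - -1) :: PRIM2(mul)]; D=[(∅, ∅, ∅)]⟩
18. ⟨S=∅; E={q↦0, z↦0}; C=[q]; D=[(∅, {z↦0}, [(z - -1) :: PRIM2(mul)]) :: (∅, ∅, ∅)]⟩
19. ⟨S=[0]; E={q↦0, z↦0}; C=∅; D=[(∅, {z↦0}, [(z - -1) :: PRIM2(mul)]) :: (∅, ∅, ∅)]⟩
20. ⟨S=[0]; E={z↦0}; C=[(z - -1) :: PRIM2(mul)]; D=[(∅, ∅, ∅)]⟩
21. ⟨S=[0]; E={z↦0}; C=[z :: -1 :: PRIM2(sub) :: PRIM2(mul)]; D=[(∅, ∅, ∅)]⟩
22. ⟨S=[0 :: 0]; E={z↦0}; C=[-1 :: PRIM2(sub) :: PRIM2(mul)]; D=[(∅, ∅, ∅)]⟩
23. ⟨S=[-1 :: 0 :: 0]; E={z↦0}; C=[PRIM2(sub) :: PRIM2(mul)]; D=[(∅, ∅, ∅)]⟩
24. ⟨S=[1 :: 0]; E={z↦0}; C=[PRIM2(mul)]; D=[(∅, ∅, ∅)]⟩
25. ⟨S=[0]; E={z↦0}; C=∅; D=[(∅, ∅, ∅)]⟩
26. ⟨S=[0]; E=∅; C=∅; D=∅⟩
→ final value 0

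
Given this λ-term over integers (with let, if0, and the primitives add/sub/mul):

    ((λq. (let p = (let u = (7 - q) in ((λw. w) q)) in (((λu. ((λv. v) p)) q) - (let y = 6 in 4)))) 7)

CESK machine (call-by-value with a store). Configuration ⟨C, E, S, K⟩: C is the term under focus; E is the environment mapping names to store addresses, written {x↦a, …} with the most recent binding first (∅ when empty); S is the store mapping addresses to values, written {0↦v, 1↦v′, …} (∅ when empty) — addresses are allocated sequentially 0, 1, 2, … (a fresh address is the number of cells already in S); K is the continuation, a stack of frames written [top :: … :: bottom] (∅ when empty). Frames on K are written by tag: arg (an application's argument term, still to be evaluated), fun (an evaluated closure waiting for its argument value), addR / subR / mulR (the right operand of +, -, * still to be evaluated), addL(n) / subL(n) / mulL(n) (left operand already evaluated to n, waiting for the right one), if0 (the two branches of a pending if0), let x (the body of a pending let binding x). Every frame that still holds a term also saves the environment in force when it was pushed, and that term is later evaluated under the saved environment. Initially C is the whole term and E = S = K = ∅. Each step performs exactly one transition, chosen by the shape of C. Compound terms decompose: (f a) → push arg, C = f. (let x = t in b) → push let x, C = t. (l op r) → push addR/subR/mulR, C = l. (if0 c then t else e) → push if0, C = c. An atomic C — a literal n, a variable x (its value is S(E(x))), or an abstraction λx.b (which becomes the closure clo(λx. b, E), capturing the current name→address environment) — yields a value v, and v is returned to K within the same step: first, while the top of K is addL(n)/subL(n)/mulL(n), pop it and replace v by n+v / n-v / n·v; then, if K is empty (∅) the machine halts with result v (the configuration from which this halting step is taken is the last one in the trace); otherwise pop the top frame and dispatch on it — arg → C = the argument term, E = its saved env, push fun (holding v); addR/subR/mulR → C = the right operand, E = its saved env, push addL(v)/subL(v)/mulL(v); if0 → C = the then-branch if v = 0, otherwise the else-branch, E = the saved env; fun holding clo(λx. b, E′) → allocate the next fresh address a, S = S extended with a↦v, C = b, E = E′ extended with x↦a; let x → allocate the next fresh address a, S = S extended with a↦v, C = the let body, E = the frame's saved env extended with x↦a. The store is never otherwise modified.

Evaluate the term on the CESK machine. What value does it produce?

[0] <C=((λq. (let p = (let u = (7 - q) in ((λw. w) q)) in (((λu. ((λv. v) p)) q) - (let y = 6 in 4)))) 7), E=∅, S=∅, K=∅>
[1] <C=(λq. (let p = (let u = (7 - q) in ((λw. w) q)) in (((λu. ((λv. v) p)) q) - (let y = 6 in 4)))), E=∅, S=∅, K=[arg]>
[2] <C=7, E=∅, S=∅, K=[fun]>
[3] <C=(let p = (let u = (7 - q) in ((λw. w) q)) in (((λu. ((λv. v) p)) q) - (let y = 6 in 4))), E={q↦0}, S={0↦7}, K=∅>
[4] <C=(let u = (7 - q) in ((λw. w) q)), E={q↦0}, S={0↦7}, K=[let p]>
[5] <C=(7 - q), E={q↦0}, S={0↦7}, K=[let u :: let p]>
[6] <C=7, E={q↦0}, S={0↦7}, K=[subR :: let u :: let p]>
[7] <C=q, E={q↦0}, S={0↦7}, K=[subL(7) :: let u :: let p]>
[8] <C=((λw. w) q), E={u↦1, q↦0}, S={0↦7, 1↦0}, K=[let p]>
[9] <C=(λw. w), E={u↦1, q↦0}, S={0↦7, 1↦0}, K=[arg :: let p]>
[10] <C=q, E={u↦1, q↦0}, S={0↦7, 1↦0}, K=[fun :: let p]>
[11] <C=w, E={w↦2, u↦1, q↦0}, S={0↦7, 1↦0, 2↦7}, K=[let p]>
[12] <C=(((λu. ((λv. v) p)) q) - (let y = 6 in 4)), E={p↦3, q↦0}, S={0↦7, 1↦0, 2↦7, 3↦7}, K=∅>
[13] <C=((λu. ((λv. v) p)) q), E={p↦3, q↦0}, S={0↦7, 1↦0, 2↦7, 3↦7}, K=[subR]>
[14] <C=(λu. ((λv. v) p)), E={p↦3, q↦0}, S={0↦7, 1↦0, 2↦7, 3↦7}, K=[arg :: subR]>
[15] <C=q, E={p↦3, q↦0}, S={0↦7, 1↦0, 2↦7, 3↦7}, K=[fun :: subR]>
[16] <C=((λv. v) p), E={u↦4, p↦3, q↦0}, S={0↦7, 1↦0, 2↦7, 3↦7, 4↦7}, K=[subR]>
[17] <C=(λv. v), E={u↦4, p↦3, q↦0}, S={0↦7, 1↦0, 2↦7, 3↦7, 4↦7}, K=[arg :: subR]>
[18] <C=p, E={u↦4, p↦3, q↦0}, S={0↦7, 1↦0, 2↦7, 3↦7, 4↦7}, K=[fun :: subR]>
[19] <C=v, E={v↦5, u↦4, p↦3, q↦0}, S={0↦7, 1↦0, 2↦7, 3↦7, 4↦7, 5↦7}, K=[subR]>
[20] <C=(let y = 6 in 4), E={p↦3, q↦0}, S={0↦7, 1↦0, 2↦7, 3↦7, 4↦7, 5↦7}, K=[subL(7)]>
[21] <C=6, E={p↦3, q↦0}, S={0↦7, 1↦0, 2↦7, 3↦7, 4↦7, 5↦7}, K=[let y :: subL(7)]>
[22] <C=4, E={y↦6, p↦3, q↦0}, S={0↦7, 1↦0, 2↦7, 3↦7, 4↦7, 5↦7, 6↦6}, K=[subL(7)]>
→ final value 3

Answer: 3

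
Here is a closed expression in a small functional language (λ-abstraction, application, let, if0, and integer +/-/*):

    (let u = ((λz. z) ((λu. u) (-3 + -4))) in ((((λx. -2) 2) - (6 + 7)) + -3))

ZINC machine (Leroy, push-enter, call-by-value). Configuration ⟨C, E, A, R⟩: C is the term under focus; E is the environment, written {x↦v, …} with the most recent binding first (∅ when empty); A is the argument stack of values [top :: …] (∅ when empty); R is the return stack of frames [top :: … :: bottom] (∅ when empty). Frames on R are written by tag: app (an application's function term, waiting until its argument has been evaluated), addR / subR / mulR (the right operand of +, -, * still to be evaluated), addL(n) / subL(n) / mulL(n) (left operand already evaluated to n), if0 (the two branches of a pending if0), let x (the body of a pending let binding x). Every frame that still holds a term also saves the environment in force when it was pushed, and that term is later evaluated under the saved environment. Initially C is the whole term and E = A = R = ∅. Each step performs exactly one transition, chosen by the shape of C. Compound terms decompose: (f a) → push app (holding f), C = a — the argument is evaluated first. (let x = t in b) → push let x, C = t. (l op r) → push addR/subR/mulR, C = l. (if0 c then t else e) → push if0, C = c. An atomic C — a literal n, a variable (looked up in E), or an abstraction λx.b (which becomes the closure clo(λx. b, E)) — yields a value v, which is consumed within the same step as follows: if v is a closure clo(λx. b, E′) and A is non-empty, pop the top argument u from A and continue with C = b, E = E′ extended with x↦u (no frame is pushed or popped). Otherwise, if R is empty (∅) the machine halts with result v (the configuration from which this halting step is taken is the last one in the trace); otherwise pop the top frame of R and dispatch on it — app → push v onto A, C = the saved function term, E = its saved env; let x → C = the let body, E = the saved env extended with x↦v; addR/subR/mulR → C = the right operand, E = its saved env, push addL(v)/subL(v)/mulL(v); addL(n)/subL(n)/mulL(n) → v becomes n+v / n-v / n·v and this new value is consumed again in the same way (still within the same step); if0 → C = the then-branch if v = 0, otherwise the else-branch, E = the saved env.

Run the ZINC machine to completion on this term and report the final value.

Answer: -18

Derivation:
0. [C=(let u = ((λz. z) ((λu. u) (-3 + -4))) in ((((λx. -2) 2) - (6 + 7)) + -3)) | E=∅ | A=∅ | R=∅]
1. [C=((λz. z) ((λu. u) (-3 + -4))) | E=∅ | A=∅ | R=[let u]]
2. [C=((λu. u) (-3 + -4)) | E=∅ | A=∅ | R=[app :: let u]]
3. [C=(-3 + -4) | E=∅ | A=∅ | R=[app :: app :: let u]]
4. [C=-3 | E=∅ | A=∅ | R=[addR :: app :: app :: let u]]
5. [C=-4 | E=∅ | A=∅ | R=[addL(-3) :: app :: app :: let u]]
6. [C=(λu. u) | E=∅ | A=[-7] | R=[app :: let u]]
7. [C=u | E={u↦-7} | A=∅ | R=[app :: let u]]
8. [C=(λz. z) | E=∅ | A=[-7] | R=[let u]]
9. [C=z | E={z↦-7} | A=∅ | R=[let u]]
10. [C=((((λx. -2) 2) - (6 + 7)) + -3) | E={u↦-7} | A=∅ | R=∅]
11. [C=(((λx. -2) 2) - (6 + 7)) | E={u↦-7} | A=∅ | R=[addR]]
12. [C=((λx. -2) 2) | E={u↦-7} | A=∅ | R=[subR :: addR]]
13. [C=2 | E={u↦-7} | A=∅ | R=[app :: subR :: addR]]
14. [C=(λx. -2) | E={u↦-7} | A=[2] | R=[subR :: addR]]
15. [C=-2 | E={x↦2, u↦-7} | A=∅ | R=[subR :: addR]]
16. [C=(6 + 7) | E={u↦-7} | A=∅ | R=[subL(-2) :: addR]]
17. [C=6 | E={u↦-7} | A=∅ | R=[addR :: subL(-2) :: addR]]
18. [C=7 | E={u↦-7} | A=∅ | R=[addL(6) :: subL(-2) :: addR]]
19. [C=-3 | E={u↦-7} | A=∅ | R=[addL(-15)]]
→ final value -18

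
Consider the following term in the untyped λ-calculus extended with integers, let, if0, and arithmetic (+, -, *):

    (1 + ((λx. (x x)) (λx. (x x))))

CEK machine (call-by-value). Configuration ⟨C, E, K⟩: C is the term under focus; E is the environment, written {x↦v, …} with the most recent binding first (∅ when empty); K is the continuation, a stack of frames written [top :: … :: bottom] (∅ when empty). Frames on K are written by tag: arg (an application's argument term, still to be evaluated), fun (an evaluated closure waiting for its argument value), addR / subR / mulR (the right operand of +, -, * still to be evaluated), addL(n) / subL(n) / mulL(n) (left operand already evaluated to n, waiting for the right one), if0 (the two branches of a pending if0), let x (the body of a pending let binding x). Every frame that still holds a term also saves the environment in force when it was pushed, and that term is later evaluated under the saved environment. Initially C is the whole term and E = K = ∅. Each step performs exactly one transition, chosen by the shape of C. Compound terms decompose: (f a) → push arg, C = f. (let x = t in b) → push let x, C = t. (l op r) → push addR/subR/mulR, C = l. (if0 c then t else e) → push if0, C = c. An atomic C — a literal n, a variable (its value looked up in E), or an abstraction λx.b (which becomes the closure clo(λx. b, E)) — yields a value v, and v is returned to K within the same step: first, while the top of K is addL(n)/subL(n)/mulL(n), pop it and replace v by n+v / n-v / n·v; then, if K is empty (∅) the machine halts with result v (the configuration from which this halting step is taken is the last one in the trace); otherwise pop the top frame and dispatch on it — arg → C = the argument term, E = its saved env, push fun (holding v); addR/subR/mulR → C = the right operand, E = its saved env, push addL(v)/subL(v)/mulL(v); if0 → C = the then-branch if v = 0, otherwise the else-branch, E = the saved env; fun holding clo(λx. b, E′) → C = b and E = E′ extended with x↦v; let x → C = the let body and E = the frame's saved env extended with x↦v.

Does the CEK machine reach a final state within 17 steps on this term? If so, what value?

Answer: DIVERGES (no final state within 17 steps)

Execution trace:
[0] [C=(1 + ((λx. (x x)) (λx. (x x)))) | E=∅ | K=∅]
[1] [C=1 | E=∅ | K=[addR]]
[2] [C=((λx. (x x)) (λx. (x x))) | E=∅ | K=[addL(1)]]
[3] [C=(λx. (x x)) | E=∅ | K=[arg :: addL(1)]]
[4] [C=(λx. (x x)) | E=∅ | K=[fun :: addL(1)]]
[5] [C=(x x) | E={x↦clo(λx. (x x), ∅)} | K=[addL(1)]]
[6] [C=x | E={x↦clo(λx. (x x), ∅)} | K=[arg :: addL(1)]]
[7] [C=x | E={x↦clo(λx. (x x), ∅)} | K=[fun :: addL(1)]]
… configuration repeats with period 3 (steps 5–7 recur indefinitely) …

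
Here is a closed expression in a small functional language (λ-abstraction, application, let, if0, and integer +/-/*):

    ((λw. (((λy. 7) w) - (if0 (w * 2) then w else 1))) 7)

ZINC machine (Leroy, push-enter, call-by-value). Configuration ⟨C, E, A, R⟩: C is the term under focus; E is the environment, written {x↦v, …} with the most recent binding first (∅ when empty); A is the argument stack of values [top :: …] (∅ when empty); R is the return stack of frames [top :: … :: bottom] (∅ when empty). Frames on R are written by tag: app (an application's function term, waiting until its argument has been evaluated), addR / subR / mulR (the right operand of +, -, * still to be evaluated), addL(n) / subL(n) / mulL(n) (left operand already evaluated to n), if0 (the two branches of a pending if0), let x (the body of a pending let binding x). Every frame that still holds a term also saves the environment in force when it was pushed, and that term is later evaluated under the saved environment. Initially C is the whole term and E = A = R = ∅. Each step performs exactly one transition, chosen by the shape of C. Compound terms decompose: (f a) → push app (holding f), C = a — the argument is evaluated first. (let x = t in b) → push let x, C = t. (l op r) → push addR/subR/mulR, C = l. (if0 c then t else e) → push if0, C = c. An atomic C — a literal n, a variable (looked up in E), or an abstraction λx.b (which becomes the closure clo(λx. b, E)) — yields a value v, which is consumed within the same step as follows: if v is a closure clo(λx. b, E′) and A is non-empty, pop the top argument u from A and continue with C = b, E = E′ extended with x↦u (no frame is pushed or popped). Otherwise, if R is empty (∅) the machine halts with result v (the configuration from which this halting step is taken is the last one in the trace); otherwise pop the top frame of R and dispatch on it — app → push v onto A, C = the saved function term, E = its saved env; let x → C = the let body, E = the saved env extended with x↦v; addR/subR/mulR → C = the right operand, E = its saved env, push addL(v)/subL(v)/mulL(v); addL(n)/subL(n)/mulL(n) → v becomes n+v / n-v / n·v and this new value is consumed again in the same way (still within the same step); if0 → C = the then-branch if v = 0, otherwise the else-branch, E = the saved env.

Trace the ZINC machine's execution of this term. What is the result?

[0] <C=((λw. (((λy. 7) w) - (if0 (w * 2) then w else 1))) 7), E=∅, A=∅, R=∅>
[1] <C=7, E=∅, A=∅, R=[app]>
[2] <C=(λw. (((λy. 7) w) - (if0 (w * 2) then w else 1))), E=∅, A=[7], R=∅>
[3] <C=(((λy. 7) w) - (if0 (w * 2) then w else 1)), E={w↦7}, A=∅, R=∅>
[4] <C=((λy. 7) w), E={w↦7}, A=∅, R=[subR]>
[5] <C=w, E={w↦7}, A=∅, R=[app :: subR]>
[6] <C=(λy. 7), E={w↦7}, A=[7], R=[subR]>
[7] <C=7, E={y↦7, w↦7}, A=∅, R=[subR]>
[8] <C=(if0 (w * 2) then w else 1), E={w↦7}, A=∅, R=[subL(7)]>
[9] <C=(w * 2), E={w↦7}, A=∅, R=[if0 :: subL(7)]>
[10] <C=w, E={w↦7}, A=∅, R=[mulR :: if0 :: subL(7)]>
[11] <C=2, E={w↦7}, A=∅, R=[mulL(7) :: if0 :: subL(7)]>
[12] <C=1, E={w↦7}, A=∅, R=[subL(7)]>
→ final value 6

Answer: 6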